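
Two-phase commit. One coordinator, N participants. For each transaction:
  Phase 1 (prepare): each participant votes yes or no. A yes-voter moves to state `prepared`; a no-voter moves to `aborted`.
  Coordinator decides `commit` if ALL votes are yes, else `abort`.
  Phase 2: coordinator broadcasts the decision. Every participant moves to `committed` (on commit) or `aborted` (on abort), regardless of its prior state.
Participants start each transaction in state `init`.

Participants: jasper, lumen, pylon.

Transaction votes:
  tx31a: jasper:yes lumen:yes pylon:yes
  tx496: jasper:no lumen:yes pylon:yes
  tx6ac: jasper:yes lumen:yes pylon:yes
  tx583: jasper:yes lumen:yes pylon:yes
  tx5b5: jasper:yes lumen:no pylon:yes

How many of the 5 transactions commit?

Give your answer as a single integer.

tx31a: all yes -> commit (commits=1)
tx496: no from jasper -> abort (commits=1)
tx6ac: all yes -> commit (commits=2)
tx583: all yes -> commit (commits=3)
tx5b5: no from lumen -> abort (commits=3)

Answer: 3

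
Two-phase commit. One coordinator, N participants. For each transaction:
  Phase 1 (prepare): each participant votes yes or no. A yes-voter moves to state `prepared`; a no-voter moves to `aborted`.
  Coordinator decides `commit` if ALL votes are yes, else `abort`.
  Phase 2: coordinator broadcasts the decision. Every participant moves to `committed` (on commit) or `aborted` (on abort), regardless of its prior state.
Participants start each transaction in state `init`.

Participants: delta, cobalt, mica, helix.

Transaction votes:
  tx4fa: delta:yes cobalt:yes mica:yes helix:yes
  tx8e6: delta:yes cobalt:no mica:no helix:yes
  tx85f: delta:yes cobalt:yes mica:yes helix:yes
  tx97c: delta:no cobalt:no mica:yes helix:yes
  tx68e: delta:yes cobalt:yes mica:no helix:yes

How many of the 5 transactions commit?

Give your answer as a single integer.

Answer: 2

Derivation:
tx4fa: all yes -> commit (commits=1)
tx8e6: no from cobalt, mica -> abort (commits=1)
tx85f: all yes -> commit (commits=2)
tx97c: no from delta, cobalt -> abort (commits=2)
tx68e: no from mica -> abort (commits=2)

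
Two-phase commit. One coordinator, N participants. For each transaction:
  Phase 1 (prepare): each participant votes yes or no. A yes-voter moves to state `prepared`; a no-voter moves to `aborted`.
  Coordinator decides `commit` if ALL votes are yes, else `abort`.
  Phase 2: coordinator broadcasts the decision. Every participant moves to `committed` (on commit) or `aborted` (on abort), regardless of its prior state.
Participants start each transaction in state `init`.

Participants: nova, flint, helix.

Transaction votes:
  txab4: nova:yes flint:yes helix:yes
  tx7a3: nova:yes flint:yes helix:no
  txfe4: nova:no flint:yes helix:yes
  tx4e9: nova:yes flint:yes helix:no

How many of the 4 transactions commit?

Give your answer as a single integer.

Answer: 1

Derivation:
txab4: all yes -> commit (commits=1)
tx7a3: no from helix -> abort (commits=1)
txfe4: no from nova -> abort (commits=1)
tx4e9: no from helix -> abort (commits=1)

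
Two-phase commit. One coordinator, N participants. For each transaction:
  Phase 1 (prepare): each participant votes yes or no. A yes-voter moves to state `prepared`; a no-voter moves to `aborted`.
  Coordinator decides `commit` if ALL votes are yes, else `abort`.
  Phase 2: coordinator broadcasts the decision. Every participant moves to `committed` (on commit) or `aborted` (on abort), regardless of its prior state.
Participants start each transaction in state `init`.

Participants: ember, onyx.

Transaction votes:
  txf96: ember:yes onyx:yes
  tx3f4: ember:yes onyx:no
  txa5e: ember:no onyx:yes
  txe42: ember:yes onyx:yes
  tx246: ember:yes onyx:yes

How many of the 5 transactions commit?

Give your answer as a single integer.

txf96: all yes -> commit (commits=1)
tx3f4: no from onyx -> abort (commits=1)
txa5e: no from ember -> abort (commits=1)
txe42: all yes -> commit (commits=2)
tx246: all yes -> commit (commits=3)

Answer: 3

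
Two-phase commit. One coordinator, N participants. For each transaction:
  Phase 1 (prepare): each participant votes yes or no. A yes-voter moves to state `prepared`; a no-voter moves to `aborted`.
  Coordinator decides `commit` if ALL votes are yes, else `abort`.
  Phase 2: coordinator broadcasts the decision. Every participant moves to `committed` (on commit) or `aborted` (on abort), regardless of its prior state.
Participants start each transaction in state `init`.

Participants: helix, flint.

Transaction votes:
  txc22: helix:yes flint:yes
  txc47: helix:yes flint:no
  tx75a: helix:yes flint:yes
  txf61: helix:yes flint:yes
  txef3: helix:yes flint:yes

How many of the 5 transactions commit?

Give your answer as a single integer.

Answer: 4

Derivation:
txc22: all yes -> commit (commits=1)
txc47: no from flint -> abort (commits=1)
tx75a: all yes -> commit (commits=2)
txf61: all yes -> commit (commits=3)
txef3: all yes -> commit (commits=4)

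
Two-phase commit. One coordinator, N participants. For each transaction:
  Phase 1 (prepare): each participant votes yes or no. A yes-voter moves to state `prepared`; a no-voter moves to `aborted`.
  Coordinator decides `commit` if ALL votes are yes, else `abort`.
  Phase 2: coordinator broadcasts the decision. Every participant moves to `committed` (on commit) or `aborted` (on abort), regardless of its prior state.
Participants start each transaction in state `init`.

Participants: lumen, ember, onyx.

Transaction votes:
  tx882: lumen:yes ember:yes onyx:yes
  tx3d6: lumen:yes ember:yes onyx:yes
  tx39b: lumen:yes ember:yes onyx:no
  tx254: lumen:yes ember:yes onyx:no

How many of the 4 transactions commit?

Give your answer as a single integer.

Answer: 2

Derivation:
tx882: all yes -> commit (commits=1)
tx3d6: all yes -> commit (commits=2)
tx39b: no from onyx -> abort (commits=2)
tx254: no from onyx -> abort (commits=2)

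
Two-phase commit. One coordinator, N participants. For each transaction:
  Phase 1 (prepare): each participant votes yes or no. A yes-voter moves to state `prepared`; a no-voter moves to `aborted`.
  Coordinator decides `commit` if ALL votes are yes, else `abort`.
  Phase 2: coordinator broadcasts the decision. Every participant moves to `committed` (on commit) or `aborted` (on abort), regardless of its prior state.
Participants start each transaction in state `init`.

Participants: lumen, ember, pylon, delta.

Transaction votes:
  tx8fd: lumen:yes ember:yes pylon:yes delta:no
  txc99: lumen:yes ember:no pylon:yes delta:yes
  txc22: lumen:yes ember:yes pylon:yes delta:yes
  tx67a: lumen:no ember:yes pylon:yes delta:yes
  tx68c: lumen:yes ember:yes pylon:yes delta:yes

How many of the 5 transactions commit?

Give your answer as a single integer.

tx8fd: no from delta -> abort (commits=0)
txc99: no from ember -> abort (commits=0)
txc22: all yes -> commit (commits=1)
tx67a: no from lumen -> abort (commits=1)
tx68c: all yes -> commit (commits=2)

Answer: 2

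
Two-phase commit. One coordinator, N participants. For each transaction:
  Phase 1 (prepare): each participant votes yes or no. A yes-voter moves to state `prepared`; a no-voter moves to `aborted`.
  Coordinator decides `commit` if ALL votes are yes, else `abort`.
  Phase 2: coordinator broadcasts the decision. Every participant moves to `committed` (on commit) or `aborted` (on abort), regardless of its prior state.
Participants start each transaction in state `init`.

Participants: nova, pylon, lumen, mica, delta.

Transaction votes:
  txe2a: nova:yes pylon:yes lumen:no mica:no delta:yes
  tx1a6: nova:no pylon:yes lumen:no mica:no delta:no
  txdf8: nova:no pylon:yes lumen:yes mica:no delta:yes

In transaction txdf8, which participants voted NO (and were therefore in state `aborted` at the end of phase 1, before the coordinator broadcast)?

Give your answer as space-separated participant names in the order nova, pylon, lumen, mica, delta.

Answer: nova mica

Derivation:
Txn txdf8 phase 1: nova no -> aborted; pylon yes -> prepared; lumen yes -> prepared; mica no -> aborted; delta yes -> prepared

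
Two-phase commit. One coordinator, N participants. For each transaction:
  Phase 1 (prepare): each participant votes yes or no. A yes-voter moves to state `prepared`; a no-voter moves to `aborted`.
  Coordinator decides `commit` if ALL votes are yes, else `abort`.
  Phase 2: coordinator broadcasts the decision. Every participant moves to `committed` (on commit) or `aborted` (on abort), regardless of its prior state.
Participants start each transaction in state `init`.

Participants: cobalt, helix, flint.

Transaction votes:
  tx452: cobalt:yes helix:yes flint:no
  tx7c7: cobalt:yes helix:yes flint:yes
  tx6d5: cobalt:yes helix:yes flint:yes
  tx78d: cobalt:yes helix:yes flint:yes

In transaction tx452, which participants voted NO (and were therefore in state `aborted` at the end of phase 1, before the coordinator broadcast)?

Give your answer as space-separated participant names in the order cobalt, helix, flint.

Answer: flint

Derivation:
Txn tx452 phase 1: cobalt yes -> prepared; helix yes -> prepared; flint no -> aborted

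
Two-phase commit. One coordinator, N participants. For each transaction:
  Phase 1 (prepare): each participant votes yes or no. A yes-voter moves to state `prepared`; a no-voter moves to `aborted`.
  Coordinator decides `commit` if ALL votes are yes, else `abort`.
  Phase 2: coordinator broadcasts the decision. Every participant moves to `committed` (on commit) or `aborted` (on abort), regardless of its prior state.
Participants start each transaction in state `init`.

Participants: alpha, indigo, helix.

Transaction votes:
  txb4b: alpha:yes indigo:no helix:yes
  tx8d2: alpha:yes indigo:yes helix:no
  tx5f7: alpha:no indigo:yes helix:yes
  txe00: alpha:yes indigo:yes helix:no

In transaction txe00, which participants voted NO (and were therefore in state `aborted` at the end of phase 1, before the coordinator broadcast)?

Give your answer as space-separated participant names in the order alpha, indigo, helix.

Answer: helix

Derivation:
Txn txe00 phase 1: alpha yes -> prepared; indigo yes -> prepared; helix no -> aborted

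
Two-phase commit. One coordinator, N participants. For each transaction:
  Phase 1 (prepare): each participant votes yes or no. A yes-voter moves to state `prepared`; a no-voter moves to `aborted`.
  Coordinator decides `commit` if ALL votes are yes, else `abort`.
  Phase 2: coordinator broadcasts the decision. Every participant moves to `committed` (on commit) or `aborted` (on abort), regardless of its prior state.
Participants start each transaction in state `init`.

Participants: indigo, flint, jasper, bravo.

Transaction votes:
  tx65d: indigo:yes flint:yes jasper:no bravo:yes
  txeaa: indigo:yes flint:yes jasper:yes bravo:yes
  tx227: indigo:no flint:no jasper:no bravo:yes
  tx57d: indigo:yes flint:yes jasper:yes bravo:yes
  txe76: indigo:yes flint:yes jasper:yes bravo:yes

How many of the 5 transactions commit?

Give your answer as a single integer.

Answer: 3

Derivation:
tx65d: no from jasper -> abort (commits=0)
txeaa: all yes -> commit (commits=1)
tx227: no from indigo, flint, jasper -> abort (commits=1)
tx57d: all yes -> commit (commits=2)
txe76: all yes -> commit (commits=3)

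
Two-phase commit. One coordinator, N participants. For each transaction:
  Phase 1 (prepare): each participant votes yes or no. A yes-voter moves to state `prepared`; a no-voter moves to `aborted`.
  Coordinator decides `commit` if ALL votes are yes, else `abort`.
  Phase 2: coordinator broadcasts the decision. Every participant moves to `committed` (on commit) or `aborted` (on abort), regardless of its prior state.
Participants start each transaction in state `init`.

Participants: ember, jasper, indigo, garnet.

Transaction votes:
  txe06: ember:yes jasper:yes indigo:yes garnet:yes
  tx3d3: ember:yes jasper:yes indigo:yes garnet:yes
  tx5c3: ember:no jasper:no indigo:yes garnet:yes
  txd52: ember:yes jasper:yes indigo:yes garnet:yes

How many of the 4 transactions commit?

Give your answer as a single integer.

Answer: 3

Derivation:
txe06: all yes -> commit (commits=1)
tx3d3: all yes -> commit (commits=2)
tx5c3: no from ember, jasper -> abort (commits=2)
txd52: all yes -> commit (commits=3)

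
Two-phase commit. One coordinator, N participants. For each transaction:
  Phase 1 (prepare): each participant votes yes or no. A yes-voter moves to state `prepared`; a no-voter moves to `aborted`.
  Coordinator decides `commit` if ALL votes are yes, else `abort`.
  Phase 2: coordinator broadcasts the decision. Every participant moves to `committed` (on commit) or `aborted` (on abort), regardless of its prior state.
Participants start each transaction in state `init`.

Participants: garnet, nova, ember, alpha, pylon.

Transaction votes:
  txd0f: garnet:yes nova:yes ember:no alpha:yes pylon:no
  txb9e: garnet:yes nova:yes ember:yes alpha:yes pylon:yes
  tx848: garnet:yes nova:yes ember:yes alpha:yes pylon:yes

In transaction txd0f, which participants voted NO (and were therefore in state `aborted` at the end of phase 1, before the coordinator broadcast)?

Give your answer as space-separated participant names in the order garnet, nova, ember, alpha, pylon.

Txn txd0f phase 1: garnet yes -> prepared; nova yes -> prepared; ember no -> aborted; alpha yes -> prepared; pylon no -> aborted

Answer: ember pylon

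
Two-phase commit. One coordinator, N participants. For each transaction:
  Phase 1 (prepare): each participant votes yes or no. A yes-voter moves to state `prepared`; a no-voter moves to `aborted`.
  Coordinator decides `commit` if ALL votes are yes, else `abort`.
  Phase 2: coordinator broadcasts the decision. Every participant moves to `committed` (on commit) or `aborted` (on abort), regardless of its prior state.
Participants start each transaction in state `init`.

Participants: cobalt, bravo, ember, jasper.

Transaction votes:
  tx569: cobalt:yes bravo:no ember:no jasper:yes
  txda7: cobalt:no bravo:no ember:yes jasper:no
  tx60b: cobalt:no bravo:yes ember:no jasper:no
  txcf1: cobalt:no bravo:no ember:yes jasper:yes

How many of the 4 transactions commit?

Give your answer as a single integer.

Answer: 0

Derivation:
tx569: no from bravo, ember -> abort (commits=0)
txda7: no from cobalt, bravo, jasper -> abort (commits=0)
tx60b: no from cobalt, ember, jasper -> abort (commits=0)
txcf1: no from cobalt, bravo -> abort (commits=0)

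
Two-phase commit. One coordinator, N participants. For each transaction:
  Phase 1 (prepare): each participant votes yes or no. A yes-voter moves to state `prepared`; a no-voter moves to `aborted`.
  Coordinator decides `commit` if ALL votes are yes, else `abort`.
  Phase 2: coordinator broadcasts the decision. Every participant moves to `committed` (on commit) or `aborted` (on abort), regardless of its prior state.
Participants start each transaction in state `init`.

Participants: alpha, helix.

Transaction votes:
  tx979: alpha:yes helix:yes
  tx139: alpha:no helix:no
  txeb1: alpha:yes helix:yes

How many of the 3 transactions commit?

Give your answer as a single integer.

tx979: all yes -> commit (commits=1)
tx139: no from alpha, helix -> abort (commits=1)
txeb1: all yes -> commit (commits=2)

Answer: 2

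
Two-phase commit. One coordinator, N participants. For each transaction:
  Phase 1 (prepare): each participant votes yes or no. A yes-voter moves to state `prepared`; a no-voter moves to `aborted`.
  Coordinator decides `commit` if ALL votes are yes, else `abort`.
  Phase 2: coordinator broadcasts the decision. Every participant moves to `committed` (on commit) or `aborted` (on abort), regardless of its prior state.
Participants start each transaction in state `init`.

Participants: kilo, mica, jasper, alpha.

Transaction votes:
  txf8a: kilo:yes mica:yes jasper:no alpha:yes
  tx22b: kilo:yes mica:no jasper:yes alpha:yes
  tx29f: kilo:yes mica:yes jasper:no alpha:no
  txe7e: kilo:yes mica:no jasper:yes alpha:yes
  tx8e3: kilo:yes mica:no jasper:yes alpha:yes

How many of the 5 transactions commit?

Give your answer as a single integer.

txf8a: no from jasper -> abort (commits=0)
tx22b: no from mica -> abort (commits=0)
tx29f: no from jasper, alpha -> abort (commits=0)
txe7e: no from mica -> abort (commits=0)
tx8e3: no from mica -> abort (commits=0)

Answer: 0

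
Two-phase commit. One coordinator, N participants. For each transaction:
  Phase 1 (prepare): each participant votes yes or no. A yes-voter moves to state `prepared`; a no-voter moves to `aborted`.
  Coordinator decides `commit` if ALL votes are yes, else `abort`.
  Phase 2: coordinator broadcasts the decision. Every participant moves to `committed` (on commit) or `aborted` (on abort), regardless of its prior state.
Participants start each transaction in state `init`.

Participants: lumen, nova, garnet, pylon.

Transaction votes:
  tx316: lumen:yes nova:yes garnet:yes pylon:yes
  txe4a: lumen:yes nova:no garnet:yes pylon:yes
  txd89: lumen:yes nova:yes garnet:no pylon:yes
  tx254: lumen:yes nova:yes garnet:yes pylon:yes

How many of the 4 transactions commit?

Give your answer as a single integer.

tx316: all yes -> commit (commits=1)
txe4a: no from nova -> abort (commits=1)
txd89: no from garnet -> abort (commits=1)
tx254: all yes -> commit (commits=2)

Answer: 2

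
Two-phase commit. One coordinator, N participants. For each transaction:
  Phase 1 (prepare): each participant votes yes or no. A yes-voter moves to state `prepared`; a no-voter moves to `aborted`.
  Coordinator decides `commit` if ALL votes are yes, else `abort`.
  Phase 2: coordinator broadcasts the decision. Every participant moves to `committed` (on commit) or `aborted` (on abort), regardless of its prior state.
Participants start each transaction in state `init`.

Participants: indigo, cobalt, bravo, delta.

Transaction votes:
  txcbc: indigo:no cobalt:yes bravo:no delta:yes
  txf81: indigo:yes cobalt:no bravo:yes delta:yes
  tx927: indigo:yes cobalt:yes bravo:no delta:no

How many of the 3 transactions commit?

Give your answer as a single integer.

Answer: 0

Derivation:
txcbc: no from indigo, bravo -> abort (commits=0)
txf81: no from cobalt -> abort (commits=0)
tx927: no from bravo, delta -> abort (commits=0)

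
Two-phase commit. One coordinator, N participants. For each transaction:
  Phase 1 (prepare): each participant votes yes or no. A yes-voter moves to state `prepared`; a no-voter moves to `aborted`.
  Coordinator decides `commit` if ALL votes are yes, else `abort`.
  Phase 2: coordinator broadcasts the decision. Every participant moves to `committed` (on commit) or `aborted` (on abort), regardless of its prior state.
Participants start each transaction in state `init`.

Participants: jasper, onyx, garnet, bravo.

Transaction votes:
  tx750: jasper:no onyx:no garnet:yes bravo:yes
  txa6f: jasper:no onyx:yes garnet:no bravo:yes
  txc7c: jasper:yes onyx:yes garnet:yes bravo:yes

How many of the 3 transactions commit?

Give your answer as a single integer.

Answer: 1

Derivation:
tx750: no from jasper, onyx -> abort (commits=0)
txa6f: no from jasper, garnet -> abort (commits=0)
txc7c: all yes -> commit (commits=1)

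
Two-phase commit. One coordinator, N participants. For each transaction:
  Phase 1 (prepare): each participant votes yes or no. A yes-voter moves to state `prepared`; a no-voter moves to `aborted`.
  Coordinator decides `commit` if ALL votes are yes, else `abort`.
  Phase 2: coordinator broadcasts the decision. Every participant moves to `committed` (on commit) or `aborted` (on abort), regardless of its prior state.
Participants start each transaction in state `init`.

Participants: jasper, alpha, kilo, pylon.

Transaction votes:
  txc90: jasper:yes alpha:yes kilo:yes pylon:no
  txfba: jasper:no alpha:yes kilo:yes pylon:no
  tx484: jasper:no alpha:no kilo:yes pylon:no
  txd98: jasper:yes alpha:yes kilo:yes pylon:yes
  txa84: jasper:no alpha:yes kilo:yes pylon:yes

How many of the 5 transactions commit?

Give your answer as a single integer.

txc90: no from pylon -> abort (commits=0)
txfba: no from jasper, pylon -> abort (commits=0)
tx484: no from jasper, alpha, pylon -> abort (commits=0)
txd98: all yes -> commit (commits=1)
txa84: no from jasper -> abort (commits=1)

Answer: 1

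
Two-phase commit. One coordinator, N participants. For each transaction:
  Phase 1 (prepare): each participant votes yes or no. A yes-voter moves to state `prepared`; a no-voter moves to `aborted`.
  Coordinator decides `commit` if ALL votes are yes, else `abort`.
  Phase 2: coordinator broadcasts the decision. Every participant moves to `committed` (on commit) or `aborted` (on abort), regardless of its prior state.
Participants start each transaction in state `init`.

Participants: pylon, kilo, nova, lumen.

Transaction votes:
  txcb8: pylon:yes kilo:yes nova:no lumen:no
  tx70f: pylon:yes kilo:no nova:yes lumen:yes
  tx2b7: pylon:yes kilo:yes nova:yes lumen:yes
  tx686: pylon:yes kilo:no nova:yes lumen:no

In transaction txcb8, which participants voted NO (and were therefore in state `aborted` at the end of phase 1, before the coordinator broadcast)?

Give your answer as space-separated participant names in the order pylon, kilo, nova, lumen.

Txn txcb8 phase 1: pylon yes -> prepared; kilo yes -> prepared; nova no -> aborted; lumen no -> aborted

Answer: nova lumen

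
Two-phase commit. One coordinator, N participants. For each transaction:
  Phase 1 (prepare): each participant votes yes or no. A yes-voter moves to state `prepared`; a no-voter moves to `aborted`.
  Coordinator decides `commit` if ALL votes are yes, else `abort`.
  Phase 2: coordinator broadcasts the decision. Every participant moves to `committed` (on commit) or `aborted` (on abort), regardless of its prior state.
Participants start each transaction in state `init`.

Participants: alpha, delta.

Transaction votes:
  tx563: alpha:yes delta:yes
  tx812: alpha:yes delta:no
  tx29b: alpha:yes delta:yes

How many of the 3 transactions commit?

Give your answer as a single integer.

Answer: 2

Derivation:
tx563: all yes -> commit (commits=1)
tx812: no from delta -> abort (commits=1)
tx29b: all yes -> commit (commits=2)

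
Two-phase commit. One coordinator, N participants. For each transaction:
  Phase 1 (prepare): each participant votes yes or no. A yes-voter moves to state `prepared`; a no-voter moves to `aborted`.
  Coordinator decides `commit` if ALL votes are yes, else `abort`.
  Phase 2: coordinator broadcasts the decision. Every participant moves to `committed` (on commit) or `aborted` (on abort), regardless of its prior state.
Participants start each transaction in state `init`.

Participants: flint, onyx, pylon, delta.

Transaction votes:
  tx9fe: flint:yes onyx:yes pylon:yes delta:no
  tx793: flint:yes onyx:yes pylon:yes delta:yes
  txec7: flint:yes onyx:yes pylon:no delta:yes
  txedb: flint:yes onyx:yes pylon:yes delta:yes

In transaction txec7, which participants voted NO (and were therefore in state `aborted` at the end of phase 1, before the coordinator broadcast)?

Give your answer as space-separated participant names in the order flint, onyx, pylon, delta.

Txn txec7 phase 1: flint yes -> prepared; onyx yes -> prepared; pylon no -> aborted; delta yes -> prepared

Answer: pylon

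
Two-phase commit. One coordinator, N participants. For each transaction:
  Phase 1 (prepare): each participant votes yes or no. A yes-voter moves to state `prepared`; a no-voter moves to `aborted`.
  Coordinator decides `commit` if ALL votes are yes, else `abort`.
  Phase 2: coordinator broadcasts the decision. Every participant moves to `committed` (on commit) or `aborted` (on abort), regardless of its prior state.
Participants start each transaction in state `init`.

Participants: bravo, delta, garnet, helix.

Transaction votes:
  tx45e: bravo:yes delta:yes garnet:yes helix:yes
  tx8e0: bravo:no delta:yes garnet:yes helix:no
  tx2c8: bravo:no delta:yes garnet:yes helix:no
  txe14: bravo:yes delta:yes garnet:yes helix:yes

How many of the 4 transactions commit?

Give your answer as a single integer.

Answer: 2

Derivation:
tx45e: all yes -> commit (commits=1)
tx8e0: no from bravo, helix -> abort (commits=1)
tx2c8: no from bravo, helix -> abort (commits=1)
txe14: all yes -> commit (commits=2)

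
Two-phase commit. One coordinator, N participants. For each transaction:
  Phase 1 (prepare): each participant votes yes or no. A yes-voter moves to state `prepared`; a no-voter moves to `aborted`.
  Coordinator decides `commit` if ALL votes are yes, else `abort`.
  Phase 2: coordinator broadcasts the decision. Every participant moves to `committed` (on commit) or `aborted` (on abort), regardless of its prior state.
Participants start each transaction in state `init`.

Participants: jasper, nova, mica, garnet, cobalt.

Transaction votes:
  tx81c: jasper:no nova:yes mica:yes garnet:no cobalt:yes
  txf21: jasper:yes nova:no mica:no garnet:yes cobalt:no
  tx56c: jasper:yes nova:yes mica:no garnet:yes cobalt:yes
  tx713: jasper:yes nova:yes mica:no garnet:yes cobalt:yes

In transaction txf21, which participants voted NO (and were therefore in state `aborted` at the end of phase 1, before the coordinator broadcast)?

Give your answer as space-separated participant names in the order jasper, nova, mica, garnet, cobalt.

Answer: nova mica cobalt

Derivation:
Txn txf21 phase 1: jasper yes -> prepared; nova no -> aborted; mica no -> aborted; garnet yes -> prepared; cobalt no -> aborted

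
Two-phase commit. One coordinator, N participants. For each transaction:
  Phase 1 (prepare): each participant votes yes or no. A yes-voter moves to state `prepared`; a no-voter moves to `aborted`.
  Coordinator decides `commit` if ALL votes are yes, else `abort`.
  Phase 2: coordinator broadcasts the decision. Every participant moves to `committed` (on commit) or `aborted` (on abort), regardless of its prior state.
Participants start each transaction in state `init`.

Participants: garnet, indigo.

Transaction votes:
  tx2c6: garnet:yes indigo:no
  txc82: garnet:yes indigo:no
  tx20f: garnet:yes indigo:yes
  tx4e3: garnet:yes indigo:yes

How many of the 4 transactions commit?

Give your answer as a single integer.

tx2c6: no from indigo -> abort (commits=0)
txc82: no from indigo -> abort (commits=0)
tx20f: all yes -> commit (commits=1)
tx4e3: all yes -> commit (commits=2)

Answer: 2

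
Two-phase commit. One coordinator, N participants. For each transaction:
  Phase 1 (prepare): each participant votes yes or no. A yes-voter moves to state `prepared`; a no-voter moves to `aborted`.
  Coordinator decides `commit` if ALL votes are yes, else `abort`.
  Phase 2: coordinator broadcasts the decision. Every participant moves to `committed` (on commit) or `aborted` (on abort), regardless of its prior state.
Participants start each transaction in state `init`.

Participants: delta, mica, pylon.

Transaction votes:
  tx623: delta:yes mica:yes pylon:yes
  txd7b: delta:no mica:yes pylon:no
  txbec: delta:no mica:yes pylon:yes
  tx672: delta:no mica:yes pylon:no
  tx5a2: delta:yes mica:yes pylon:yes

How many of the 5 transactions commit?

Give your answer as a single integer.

Answer: 2

Derivation:
tx623: all yes -> commit (commits=1)
txd7b: no from delta, pylon -> abort (commits=1)
txbec: no from delta -> abort (commits=1)
tx672: no from delta, pylon -> abort (commits=1)
tx5a2: all yes -> commit (commits=2)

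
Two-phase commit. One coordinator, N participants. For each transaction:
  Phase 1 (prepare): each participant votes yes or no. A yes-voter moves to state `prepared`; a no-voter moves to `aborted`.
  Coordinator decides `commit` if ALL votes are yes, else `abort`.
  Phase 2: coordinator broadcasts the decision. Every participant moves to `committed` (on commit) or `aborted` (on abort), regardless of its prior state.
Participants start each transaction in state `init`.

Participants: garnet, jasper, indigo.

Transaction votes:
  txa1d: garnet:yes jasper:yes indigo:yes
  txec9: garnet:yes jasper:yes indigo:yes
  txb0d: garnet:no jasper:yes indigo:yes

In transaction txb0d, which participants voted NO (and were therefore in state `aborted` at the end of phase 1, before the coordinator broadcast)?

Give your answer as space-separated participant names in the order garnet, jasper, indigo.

Txn txb0d phase 1: garnet no -> aborted; jasper yes -> prepared; indigo yes -> prepared

Answer: garnet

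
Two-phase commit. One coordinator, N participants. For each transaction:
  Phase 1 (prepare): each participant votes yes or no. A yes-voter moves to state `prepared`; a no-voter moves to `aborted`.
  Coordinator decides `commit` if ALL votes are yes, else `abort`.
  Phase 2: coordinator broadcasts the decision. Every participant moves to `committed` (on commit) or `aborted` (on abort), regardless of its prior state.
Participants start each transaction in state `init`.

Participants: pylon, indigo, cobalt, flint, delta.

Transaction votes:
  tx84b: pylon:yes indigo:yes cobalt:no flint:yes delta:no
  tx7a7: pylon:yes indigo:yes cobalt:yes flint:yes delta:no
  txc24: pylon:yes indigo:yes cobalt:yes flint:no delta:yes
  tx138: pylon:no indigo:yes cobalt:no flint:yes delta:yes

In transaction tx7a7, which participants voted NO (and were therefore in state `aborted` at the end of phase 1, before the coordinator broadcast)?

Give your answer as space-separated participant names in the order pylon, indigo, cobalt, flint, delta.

Answer: delta

Derivation:
Txn tx7a7 phase 1: pylon yes -> prepared; indigo yes -> prepared; cobalt yes -> prepared; flint yes -> prepared; delta no -> aborted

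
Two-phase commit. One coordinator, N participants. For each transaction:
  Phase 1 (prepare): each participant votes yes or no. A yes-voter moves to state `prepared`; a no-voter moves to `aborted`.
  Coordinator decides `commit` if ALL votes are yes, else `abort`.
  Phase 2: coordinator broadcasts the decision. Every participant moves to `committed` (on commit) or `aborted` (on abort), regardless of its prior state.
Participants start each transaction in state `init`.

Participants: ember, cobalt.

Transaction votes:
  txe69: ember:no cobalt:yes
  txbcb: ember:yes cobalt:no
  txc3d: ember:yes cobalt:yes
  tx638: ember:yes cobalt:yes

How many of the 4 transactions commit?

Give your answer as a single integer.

txe69: no from ember -> abort (commits=0)
txbcb: no from cobalt -> abort (commits=0)
txc3d: all yes -> commit (commits=1)
tx638: all yes -> commit (commits=2)

Answer: 2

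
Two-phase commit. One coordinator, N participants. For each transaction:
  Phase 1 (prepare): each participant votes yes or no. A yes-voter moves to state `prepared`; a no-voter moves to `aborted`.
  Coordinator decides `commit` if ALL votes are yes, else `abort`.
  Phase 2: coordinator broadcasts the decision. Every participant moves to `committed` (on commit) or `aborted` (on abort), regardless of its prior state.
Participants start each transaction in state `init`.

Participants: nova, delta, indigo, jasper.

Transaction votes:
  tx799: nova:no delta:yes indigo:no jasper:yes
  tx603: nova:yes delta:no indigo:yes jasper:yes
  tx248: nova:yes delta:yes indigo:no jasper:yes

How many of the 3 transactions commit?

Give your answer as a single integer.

tx799: no from nova, indigo -> abort (commits=0)
tx603: no from delta -> abort (commits=0)
tx248: no from indigo -> abort (commits=0)

Answer: 0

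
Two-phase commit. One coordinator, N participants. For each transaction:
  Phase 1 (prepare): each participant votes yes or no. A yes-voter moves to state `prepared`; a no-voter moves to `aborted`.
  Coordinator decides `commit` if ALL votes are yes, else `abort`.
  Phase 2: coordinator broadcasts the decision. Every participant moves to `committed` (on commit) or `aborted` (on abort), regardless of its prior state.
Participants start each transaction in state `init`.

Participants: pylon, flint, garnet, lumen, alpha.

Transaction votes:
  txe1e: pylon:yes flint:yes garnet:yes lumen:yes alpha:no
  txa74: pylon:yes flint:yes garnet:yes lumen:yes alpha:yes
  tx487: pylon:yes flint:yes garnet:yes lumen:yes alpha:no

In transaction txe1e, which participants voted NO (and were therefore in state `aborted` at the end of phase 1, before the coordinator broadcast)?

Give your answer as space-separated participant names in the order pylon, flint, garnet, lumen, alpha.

Txn txe1e phase 1: pylon yes -> prepared; flint yes -> prepared; garnet yes -> prepared; lumen yes -> prepared; alpha no -> aborted

Answer: alpha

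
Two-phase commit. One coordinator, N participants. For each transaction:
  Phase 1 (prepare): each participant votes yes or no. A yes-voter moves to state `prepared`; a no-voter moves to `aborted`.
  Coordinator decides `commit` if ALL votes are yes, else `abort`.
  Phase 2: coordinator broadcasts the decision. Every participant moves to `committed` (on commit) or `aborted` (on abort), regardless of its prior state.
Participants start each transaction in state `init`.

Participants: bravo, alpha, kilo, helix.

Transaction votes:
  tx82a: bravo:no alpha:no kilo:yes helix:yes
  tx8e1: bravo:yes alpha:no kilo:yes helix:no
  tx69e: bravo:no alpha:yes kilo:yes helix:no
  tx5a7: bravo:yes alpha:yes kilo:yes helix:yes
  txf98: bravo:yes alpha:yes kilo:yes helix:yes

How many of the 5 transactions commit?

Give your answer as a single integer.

Answer: 2

Derivation:
tx82a: no from bravo, alpha -> abort (commits=0)
tx8e1: no from alpha, helix -> abort (commits=0)
tx69e: no from bravo, helix -> abort (commits=0)
tx5a7: all yes -> commit (commits=1)
txf98: all yes -> commit (commits=2)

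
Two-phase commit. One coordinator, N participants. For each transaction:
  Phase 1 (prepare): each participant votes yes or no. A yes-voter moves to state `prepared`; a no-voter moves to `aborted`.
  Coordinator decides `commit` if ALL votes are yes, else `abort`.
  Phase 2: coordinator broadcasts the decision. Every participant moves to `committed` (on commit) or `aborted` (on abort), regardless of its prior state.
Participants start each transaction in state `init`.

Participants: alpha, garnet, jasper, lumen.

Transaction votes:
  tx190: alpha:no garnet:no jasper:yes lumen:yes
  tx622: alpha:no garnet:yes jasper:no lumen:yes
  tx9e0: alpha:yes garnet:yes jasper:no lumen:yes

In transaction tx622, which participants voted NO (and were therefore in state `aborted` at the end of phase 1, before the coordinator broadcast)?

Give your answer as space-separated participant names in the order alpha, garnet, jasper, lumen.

Txn tx622 phase 1: alpha no -> aborted; garnet yes -> prepared; jasper no -> aborted; lumen yes -> prepared

Answer: alpha jasper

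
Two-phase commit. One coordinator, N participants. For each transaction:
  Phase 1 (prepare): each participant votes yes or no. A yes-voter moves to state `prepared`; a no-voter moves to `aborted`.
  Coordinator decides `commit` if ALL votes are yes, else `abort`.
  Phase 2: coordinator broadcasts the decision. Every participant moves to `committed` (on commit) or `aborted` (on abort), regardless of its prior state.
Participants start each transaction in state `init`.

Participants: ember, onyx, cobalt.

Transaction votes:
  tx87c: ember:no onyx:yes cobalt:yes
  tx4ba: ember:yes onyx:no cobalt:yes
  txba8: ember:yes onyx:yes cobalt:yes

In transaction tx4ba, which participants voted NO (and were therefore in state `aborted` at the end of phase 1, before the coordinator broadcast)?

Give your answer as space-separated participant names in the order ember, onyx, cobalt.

Answer: onyx

Derivation:
Txn tx4ba phase 1: ember yes -> prepared; onyx no -> aborted; cobalt yes -> prepared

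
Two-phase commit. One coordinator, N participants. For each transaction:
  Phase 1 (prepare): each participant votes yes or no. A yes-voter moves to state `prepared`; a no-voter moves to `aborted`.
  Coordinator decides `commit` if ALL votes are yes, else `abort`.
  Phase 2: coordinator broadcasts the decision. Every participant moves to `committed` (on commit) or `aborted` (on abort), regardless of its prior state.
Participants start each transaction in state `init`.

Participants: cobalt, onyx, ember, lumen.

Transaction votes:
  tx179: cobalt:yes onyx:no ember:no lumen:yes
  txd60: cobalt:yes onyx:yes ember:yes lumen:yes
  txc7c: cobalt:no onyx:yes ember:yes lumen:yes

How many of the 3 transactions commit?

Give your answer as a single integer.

tx179: no from onyx, ember -> abort (commits=0)
txd60: all yes -> commit (commits=1)
txc7c: no from cobalt -> abort (commits=1)

Answer: 1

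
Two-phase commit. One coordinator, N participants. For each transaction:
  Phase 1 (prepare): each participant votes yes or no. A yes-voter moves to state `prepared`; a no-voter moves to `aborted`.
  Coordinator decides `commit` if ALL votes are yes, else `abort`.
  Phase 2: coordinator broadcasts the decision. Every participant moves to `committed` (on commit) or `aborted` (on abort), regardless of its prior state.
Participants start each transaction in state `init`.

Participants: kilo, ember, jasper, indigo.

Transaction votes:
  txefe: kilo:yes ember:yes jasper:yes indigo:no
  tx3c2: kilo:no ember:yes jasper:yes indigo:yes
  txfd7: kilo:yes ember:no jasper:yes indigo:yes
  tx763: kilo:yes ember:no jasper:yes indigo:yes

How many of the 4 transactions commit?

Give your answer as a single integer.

Answer: 0

Derivation:
txefe: no from indigo -> abort (commits=0)
tx3c2: no from kilo -> abort (commits=0)
txfd7: no from ember -> abort (commits=0)
tx763: no from ember -> abort (commits=0)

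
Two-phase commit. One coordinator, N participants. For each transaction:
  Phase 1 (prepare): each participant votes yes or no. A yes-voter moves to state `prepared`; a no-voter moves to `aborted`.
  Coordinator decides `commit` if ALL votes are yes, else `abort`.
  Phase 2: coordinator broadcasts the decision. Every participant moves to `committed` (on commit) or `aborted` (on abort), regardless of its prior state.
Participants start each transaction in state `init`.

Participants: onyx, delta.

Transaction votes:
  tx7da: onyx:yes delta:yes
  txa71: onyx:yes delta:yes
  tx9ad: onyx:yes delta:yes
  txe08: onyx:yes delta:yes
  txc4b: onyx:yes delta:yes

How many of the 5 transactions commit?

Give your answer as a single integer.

Answer: 5

Derivation:
tx7da: all yes -> commit (commits=1)
txa71: all yes -> commit (commits=2)
tx9ad: all yes -> commit (commits=3)
txe08: all yes -> commit (commits=4)
txc4b: all yes -> commit (commits=5)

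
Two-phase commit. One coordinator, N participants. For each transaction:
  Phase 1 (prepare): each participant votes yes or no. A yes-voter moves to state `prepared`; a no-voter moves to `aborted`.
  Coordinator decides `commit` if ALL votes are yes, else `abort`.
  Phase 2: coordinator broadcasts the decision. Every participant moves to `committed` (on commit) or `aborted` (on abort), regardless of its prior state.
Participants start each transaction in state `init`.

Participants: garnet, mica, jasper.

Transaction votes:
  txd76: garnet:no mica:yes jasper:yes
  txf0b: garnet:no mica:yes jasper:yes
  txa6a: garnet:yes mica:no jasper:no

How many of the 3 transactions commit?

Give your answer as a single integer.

txd76: no from garnet -> abort (commits=0)
txf0b: no from garnet -> abort (commits=0)
txa6a: no from mica, jasper -> abort (commits=0)

Answer: 0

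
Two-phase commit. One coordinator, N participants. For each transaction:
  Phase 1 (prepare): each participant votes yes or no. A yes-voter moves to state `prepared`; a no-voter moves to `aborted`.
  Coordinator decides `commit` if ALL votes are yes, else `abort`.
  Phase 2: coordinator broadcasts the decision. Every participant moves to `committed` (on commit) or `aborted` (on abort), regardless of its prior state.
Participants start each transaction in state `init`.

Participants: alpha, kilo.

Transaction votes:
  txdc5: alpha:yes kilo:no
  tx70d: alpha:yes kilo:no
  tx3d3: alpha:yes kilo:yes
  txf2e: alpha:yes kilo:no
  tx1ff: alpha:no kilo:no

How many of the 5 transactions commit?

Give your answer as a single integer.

txdc5: no from kilo -> abort (commits=0)
tx70d: no from kilo -> abort (commits=0)
tx3d3: all yes -> commit (commits=1)
txf2e: no from kilo -> abort (commits=1)
tx1ff: no from alpha, kilo -> abort (commits=1)

Answer: 1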